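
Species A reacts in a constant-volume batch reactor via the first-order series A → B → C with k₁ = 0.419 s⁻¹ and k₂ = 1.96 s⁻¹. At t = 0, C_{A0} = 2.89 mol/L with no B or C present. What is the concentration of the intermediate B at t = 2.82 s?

0.238 mol/L

Solving the coupled first-order balances gives C_B(t) = [k₁/(k₂−k₁)]·C_{A0}·(e^(−k₁t) − e^(−k₂t)).
e^(−k₁t) = e^(−0.419×2.82) = e^(−1.182) = 0.3068; e^(−k₂t) = e^(−5.527) = 0.003977.
C_B = 0.419×2.89/(1.96−0.419) × (0.3068−0.003977) = 0.7858×0.3028 = 0.2380 mol/L.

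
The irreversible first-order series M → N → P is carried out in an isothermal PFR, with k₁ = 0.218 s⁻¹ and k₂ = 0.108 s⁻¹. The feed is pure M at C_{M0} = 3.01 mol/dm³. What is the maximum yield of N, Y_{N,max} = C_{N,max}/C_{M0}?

0.502

At the optimum, C_{N,max}/C_{M0} = (k₁/k₂)^[k₂/(k₂−k₁)].
= (0.218/0.108)^(0.108/(0.108−0.218)) = (2.019)^(-0.9818) = 0.5018.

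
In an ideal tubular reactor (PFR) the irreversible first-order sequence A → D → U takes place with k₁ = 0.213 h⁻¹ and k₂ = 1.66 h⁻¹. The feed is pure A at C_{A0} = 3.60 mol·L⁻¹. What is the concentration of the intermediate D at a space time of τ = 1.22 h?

0.339 mol·L⁻¹

The intermediate concentration in a first-order A→B→C sequence is C_D = k₁C_{A0}(e^(−k₁τ) − e^(−k₂τ))/(k₂−k₁).
e^(−k₁τ) = e^(−0.213×1.22) = e^(−0.2599) = 0.7712; e^(−k₂τ) = e^(−2.025) = 0.1320.
C_D = 0.213×3.60/(1.66−0.213) × (0.7712−0.1320) = 0.5299×0.6392 = 0.3387 mol·L⁻¹.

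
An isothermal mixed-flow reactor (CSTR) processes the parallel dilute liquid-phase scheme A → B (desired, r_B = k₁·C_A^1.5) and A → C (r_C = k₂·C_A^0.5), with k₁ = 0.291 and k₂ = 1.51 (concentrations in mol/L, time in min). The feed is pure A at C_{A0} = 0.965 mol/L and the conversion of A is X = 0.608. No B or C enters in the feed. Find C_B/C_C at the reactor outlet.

Exit C_A = C_{A0}(1−X) = 0.965×0.392 = 0.3783 mol/L.
A CSTR operates uniformly at the exit composition, giving r_B = 0.06770 and r_C = 0.9287 (each k·C_A^n at C_A = 0.3783).
Overall selectivity = C_B/C_C = r_Bτ/(r_Cτ) = r_B/r_C = 0.0729.

0.0729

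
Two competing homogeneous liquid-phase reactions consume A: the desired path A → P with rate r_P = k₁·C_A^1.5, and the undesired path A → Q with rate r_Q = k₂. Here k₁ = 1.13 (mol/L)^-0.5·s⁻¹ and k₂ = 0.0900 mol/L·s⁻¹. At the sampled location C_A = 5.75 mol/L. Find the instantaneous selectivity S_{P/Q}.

173

S_{P/Q} = r_P/r_Q = (k₁·C_A^1.5)/(k₂) = (k₁/k₂)·C_A^1.5.
= (1.13×5.750^1.5) / (0.0900) = 15.58/0.09000 = 173.
Since the desired path is higher order in A, keeping C_A high (PFR or concentrated feed) favours P.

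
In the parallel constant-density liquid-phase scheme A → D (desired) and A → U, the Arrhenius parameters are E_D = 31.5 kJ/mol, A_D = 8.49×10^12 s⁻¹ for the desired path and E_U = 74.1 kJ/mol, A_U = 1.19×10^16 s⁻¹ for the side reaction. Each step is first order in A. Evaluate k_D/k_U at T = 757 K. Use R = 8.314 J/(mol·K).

0.621

k_D/k_U = (A_D/A_U)·exp[−(E_D−E_U)/(RT)] = (A_D/A_U)·exp[(E_U−E_D)/(RT)].
(E_U−E_D)/(RT) = (74.1−31.5)×10³/(8.314×757) = 42600/6294 = 6.769.
k_D/k_U = (8.49×10^12/1.19×10^16)·exp(6.769) = 7.134×10^-4 × 870.2 = 0.621.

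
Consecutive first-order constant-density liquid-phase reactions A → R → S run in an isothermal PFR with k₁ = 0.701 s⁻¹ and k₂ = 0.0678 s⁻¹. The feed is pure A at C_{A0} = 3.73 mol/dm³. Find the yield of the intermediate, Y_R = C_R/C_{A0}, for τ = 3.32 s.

0.776

The intermediate concentration in a first-order A→B→C sequence is C_R = k₁C_{A0}(e^(−k₁τ) − e^(−k₂τ))/(k₂−k₁).
e^(−k₁τ) = e^(−0.701×3.32) = e^(−2.327) = 0.09756; e^(−k₂τ) = e^(−0.2251) = 0.7984.
C_R = 0.701×3.73/(0.0678−0.701) × (0.09756−0.7984) = (-4.129)×(-0.7009) = 2.894 mol/dm³.
Y_R = C_R/C_{A0} = 2.894/3.73 = 0.776.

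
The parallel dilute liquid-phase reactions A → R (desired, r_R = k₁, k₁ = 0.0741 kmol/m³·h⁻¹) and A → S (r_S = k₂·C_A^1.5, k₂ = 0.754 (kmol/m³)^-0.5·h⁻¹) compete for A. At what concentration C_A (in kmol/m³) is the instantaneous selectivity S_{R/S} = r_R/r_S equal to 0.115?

0.901 kmol/m³

S_{R/S} = (k₁/k₂)·C_A^-1.5 ⇒ C_A = (S·k₂/k₁)^(1/(-1.5)).
= (0.115×0.754/0.0741)^(-0.6667) = (1.170)^(-0.6667) = 0.901 kmol/m³.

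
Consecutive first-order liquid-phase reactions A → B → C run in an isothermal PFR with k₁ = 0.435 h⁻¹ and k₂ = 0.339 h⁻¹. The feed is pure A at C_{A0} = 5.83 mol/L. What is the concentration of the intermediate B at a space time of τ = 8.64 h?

0.796 mol/L

For first-order series with pure A initially, C_B(τ) = k₁C_{A0}/(k₂−k₁)·(e^(−k₁τ) − e^(−k₂τ)).
e^(−k₁τ) = e^(−0.435×8.64) = e^(−3.758) = 0.02332; e^(−k₂τ) = e^(−2.929) = 0.05345.
C_B = 0.435×5.83/(0.339−0.435) × (0.02332−0.05345) = (-26.42)×(-0.03013) = 0.7960 mol/L.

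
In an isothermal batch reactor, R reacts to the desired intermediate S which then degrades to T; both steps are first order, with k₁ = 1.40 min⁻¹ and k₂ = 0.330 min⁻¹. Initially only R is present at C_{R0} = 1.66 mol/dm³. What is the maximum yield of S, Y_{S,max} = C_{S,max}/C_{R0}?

Evaluating C_S at t_opt = ln(k₂/k₁)/(k₂−k₁) gives C_{S,max}/C_{R0} = (k₁/k₂)^[k₂/(k₂−k₁)].
= (1.40/0.330)^(0.330/(0.330−1.40)) = (4.242)^(-0.3084) = 0.6404.

0.640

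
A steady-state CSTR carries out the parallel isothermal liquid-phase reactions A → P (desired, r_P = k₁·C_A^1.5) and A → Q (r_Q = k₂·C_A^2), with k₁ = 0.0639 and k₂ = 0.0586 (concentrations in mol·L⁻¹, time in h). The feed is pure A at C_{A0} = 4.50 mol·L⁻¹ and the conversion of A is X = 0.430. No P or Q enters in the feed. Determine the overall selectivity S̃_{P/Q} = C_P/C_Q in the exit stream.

0.681

Exit C_A = C_{A0}(1−X) = 4.50×0.570 = 2.565 mol·L⁻¹.
A CSTR operates uniformly at the exit composition, giving r_P = 0.2625 and r_Q = 0.3855 (each k·C_A^n at C_A = 2.565).
Overall selectivity = C_P/C_Q = r_Pτ/(r_Qτ) = r_P/r_Q = 0.681.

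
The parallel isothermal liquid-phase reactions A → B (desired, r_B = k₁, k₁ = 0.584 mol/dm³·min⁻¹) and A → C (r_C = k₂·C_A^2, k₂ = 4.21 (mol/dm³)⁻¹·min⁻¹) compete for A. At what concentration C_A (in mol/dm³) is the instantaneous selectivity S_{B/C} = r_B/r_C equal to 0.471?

0.543 mol/dm³

S_{B/C} = (k₁/k₂)·C_A^-2 ⇒ C_A = (S·k₂/k₁)^(-0.5).
= (0.471×4.21/0.584)^(-0.5) = (3.395)^(-0.5) = 0.543 mol/dm³.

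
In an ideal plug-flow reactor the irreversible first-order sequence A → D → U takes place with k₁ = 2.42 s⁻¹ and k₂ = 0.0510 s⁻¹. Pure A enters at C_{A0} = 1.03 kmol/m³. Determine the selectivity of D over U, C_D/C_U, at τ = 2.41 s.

Solving the coupled first-order balances gives C_D(τ) = [k₁/(k₂−k₁)]·C_{A0}·(e^(−k₁τ) − e^(−k₂τ)).
e^(−k₁τ) = e^(−2.42×2.41) = e^(−5.832) = 0.002932; e^(−k₂τ) = e^(−0.1229) = 0.8843.
C_D = 2.42×1.03/(0.0510−2.42) × (0.002932−0.8843) = (-1.052)×(-0.8814) = 0.9274 kmol/m³.
C_A = C_{A0}e^(−k₁τ) = 0.003020 kmol/m³, so C_U = C_{A0}−C_A−C_D = 0.09958 kmol/m³; C_D/C_U = 9.31.

9.31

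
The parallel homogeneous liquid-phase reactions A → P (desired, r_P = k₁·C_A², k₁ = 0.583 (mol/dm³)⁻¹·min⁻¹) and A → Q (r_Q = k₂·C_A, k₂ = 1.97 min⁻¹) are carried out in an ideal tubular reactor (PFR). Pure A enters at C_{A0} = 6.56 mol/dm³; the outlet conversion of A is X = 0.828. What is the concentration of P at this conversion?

2.76 mol/dm³

C_A = C_{A0}(1−X) = 1.128 mol/dm³.
Along a PFR/batch, dC_Q/dC_A = −r_Q/(r_P+r_Q) = −k₂/(k₂+k₁·C_A).
Integrating from C_{A0} to C_A: C_Q = (1.97/0.583)·ln[(1.97+0.583·6.56)/(1.97+0.583·1.13)] = 3.379·ln(5.794/2.628) = 2.672 mol/dm³.
Then C_P = (C_{A0}−C_A) − C_Q = 5.432 − 2.672 = 2.760 mol/dm³.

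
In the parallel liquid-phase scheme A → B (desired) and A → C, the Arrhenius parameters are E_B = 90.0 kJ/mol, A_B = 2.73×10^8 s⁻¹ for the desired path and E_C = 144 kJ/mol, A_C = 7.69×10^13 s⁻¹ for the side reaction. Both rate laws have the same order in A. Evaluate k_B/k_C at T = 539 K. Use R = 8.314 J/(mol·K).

k_B/k_C = (A_B/A_C)·exp[−(E_B−E_C)/(RT)] = (A_B/A_C)·exp[(E_C−E_B)/(RT)].
(E_C−E_B)/(RT) = (144−90.0)×10³/(8.314×539) = 54000/4481 = 12.05.
k_B/k_C = (2.73×10^8/7.69×10^13)·exp(12.05) = 3.550×10^-6 × 1.711×10^5 = 0.608.

0.608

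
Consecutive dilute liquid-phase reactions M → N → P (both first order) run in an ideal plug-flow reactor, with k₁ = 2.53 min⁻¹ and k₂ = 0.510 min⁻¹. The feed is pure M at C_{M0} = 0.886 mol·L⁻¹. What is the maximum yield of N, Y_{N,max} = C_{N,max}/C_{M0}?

0.667

Evaluating C_N at τ_opt = ln(k₂/k₁)/(k₂−k₁) gives C_{N,max}/C_{M0} = (k₁/k₂)^[k₂/(k₂−k₁)].
= (2.53/0.510)^(0.510/(0.510−2.53)) = (4.961)^(-0.2525) = 0.6674.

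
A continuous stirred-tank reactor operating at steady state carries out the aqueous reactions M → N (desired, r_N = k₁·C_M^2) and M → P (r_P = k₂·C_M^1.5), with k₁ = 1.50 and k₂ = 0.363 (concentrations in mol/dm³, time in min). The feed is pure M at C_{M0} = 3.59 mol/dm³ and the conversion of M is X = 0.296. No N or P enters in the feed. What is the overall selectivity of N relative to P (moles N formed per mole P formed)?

6.57

Exit C_M = C_{M0}(1−X) = 3.59×0.704 = 2.527 mol/dm³.
A CSTR operates uniformly at the exit composition, giving r_N = 9.581 and r_P = 1.459 (each k·C_M^n at C_M = 2.527).
Overall selectivity = C_N/C_P = r_Nτ/(r_Pτ) = r_N/r_P = 6.57.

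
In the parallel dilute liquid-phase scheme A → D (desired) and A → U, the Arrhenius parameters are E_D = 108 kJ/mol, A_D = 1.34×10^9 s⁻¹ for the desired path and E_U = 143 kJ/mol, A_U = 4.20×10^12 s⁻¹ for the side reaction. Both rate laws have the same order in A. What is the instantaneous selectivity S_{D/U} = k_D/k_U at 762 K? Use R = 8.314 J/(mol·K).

With equal orders, S_{D/U} = k_D/k_U = (A_D/A_U)·exp[(E_U−E_D)/(RT)].
(E_U−E_D)/(RT) = (143−108)×10³/(8.314×762) = 35000/6335 = 5.525.
k_D/k_U = (1.34×10^9/4.20×10^12)·exp(5.525) = 3.190×10^-4 × 250.8 = 0.0800.

0.0800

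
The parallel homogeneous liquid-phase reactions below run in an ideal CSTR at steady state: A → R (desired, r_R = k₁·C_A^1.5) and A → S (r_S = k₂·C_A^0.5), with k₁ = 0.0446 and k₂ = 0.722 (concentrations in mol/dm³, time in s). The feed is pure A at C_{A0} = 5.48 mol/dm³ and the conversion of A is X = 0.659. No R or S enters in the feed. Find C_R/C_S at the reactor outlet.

Exit C_A = C_{A0}(1−X) = 5.48×0.341 = 1.869 mol/dm³.
Rates in a CSTR are evaluated at the outlet concentration: r_R = 0.0446×1.869^1.5 = 0.1139, r_S = 0.722×1.869^0.5 = 0.9870.
Overall selectivity = C_R/C_S = r_Rτ/(r_Sτ) = r_R/r_S = 0.115.

0.115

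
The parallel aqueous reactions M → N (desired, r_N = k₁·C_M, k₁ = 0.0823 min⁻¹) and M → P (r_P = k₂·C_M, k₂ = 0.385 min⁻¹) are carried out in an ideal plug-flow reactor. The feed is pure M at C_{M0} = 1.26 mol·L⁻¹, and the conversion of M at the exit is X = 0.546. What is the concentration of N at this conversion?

C_M = C_{M0}(1−X) = 0.5720 mol·L⁻¹.
Both paths are first order in M, so the instantaneous fraction to N is constant: dC_N/d(−C_M) = k₁/(k₁+k₂) = 0.1761.
C_N = 0.1761·(C_{M0}−C_M) = 0.1761×0.6880 = 0.121 mol·L⁻¹.

0.121 mol·L⁻¹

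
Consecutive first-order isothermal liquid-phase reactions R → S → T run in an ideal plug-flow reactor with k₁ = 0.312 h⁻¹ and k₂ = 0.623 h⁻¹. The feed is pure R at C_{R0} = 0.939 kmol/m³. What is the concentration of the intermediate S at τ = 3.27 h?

For first-order series with pure R initially, C_S(τ) = k₁C_{R0}/(k₂−k₁)·(e^(−k₁τ) − e^(−k₂τ)).
e^(−k₁τ) = e^(−0.312×3.27) = e^(−1.020) = 0.3605; e^(−k₂τ) = e^(−2.037) = 0.1304.
C_S = 0.312×0.939/(0.623−0.312) × (0.3605−0.1304) = 0.9420×0.2301 = 0.2168 kmol/m³.

0.217 kmol/m³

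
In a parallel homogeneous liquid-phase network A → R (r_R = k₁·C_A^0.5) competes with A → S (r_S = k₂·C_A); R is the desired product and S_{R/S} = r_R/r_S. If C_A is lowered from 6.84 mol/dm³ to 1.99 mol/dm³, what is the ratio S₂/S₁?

S_{R/S} = (k₁/k₂)·C_A^-0.5, so S₂/S₁ = (C_{A,2}/C_{A,1})^-0.5.
= (1.99/6.84)^(-0.5) = (0.2909)^(-0.5) = 1.85.

1.85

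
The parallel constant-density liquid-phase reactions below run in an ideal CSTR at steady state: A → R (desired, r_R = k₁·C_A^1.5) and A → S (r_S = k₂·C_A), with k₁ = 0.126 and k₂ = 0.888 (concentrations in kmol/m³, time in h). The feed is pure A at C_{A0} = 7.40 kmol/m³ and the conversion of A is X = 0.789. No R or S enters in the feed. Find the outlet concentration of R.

Exit C_A = C_{A0}(1−X) = 7.40×0.211 = 1.561 kmol/m³.
A CSTR operates uniformly at the exit composition, giving r_R = 0.2458 and r_S = 1.387 (each k·C_A^n at C_A = 1.561).
Fraction of consumed A going to R: r_R/(r_R+r_S) = 0.1506.
C_R = 0.1506·C_{A0}·X = 0.1506×7.40×0.789 = 0.879 kmol/m³.

0.879 kmol/m³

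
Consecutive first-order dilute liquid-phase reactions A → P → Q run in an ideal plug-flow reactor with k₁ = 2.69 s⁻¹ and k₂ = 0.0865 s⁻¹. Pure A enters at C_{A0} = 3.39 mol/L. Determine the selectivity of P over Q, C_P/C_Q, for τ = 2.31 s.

Solving the coupled first-order balances gives C_P(τ) = [k₁/(k₂−k₁)]·C_{A0}·(e^(−k₁τ) − e^(−k₂τ)).
e^(−k₁τ) = e^(−2.69×2.31) = e^(−6.214) = 0.002001; e^(−k₂τ) = e^(−0.1998) = 0.8189.
C_P = 2.69×3.39/(0.0865−2.69) × (0.002001−0.8189) = (-3.503)×(-0.8169) = 2.861 mol/L.
C_A = C_{A0}e^(−k₁τ) = 0.006785 mol/L, so C_Q = C_{A0}−C_A−C_P = 0.5220 mol/L; C_P/C_Q = 5.48.

5.48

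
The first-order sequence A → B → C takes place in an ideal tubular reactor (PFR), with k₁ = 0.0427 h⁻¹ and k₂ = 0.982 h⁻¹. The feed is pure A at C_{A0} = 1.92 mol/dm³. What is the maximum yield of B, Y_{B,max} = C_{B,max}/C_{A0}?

For a first-order series the maximum intermediate yield is C_{B,max}/C_{A0} = (k₁/k₂)^[k₂/(k₂−k₁)].
= (0.0427/0.982)^(0.982/(0.982−0.0427)) = (0.04348)^(1.045) = 0.03771.

0.0377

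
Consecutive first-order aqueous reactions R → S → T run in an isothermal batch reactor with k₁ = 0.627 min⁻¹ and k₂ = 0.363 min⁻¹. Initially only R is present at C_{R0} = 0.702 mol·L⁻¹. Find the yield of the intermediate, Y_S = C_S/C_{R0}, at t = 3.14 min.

For first-order series with pure R initially, C_S(t) = k₁C_{R0}/(k₂−k₁)·(e^(−k₁t) − e^(−k₂t)).
e^(−k₁t) = e^(−0.627×3.14) = e^(−1.969) = 0.1396; e^(−k₂t) = e^(−1.140) = 0.3199.
C_S = 0.627×0.702/(0.363−0.627) × (0.1396−0.3199) = (-1.667)×(-0.1802) = 0.3005 mol·L⁻¹.
Y_S = C_S/C_{R0} = 0.3005/0.702 = 0.428.

0.428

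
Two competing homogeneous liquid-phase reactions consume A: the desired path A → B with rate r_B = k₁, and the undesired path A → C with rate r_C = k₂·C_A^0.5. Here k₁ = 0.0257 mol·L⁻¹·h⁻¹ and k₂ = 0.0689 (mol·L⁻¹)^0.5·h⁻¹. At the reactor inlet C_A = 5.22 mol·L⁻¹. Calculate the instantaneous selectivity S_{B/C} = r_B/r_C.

S_{B/C} = r_B/r_C = (k₁)/(k₂·C_A^0.5) = (k₁/k₂)·C_A^-0.5.
= (0.0257) / (0.0689×5.220^0.5) = 0.02570/0.1574 = 0.163.

0.163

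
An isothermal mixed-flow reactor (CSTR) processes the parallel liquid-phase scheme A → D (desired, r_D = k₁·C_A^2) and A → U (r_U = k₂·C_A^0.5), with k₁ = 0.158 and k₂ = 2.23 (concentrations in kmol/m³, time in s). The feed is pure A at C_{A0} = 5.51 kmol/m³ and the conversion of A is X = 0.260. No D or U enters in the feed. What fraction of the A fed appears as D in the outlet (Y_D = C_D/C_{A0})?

Exit C_A = C_{A0}(1−X) = 5.51×0.740 = 4.077 kmol/m³.
Rates in a CSTR are evaluated at the outlet concentration: r_D = 0.158×4.077^2 = 2.627, r_U = 2.23×4.077^0.5 = 4.503.
Fraction of consumed A going to D: r_D/(r_D+r_U) = 0.3684.
C_D = 0.3684·C_{A0}·X = 0.3684×5.51×0.260 = 0.528 kmol/m³; Y_D = C_D/C_{A0} = 0.0958.

0.0958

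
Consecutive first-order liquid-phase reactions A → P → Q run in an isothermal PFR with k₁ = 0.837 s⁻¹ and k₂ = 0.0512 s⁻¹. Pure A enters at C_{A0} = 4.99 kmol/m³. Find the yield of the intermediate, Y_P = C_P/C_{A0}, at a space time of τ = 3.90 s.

0.832

Solving the coupled first-order balances gives C_P(τ) = [k₁/(k₂−k₁)]·C_{A0}·(e^(−k₁τ) − e^(−k₂τ)).
e^(−k₁τ) = e^(−0.837×3.90) = e^(−3.264) = 0.03822; e^(−k₂τ) = e^(−0.1997) = 0.8190.
C_P = 0.837×4.99/(0.0512−0.837) × (0.03822−0.8190) = (-5.315)×(-0.7808) = 4.150 kmol/m³.
Y_P = C_P/C_{A0} = 4.150/4.99 = 0.832.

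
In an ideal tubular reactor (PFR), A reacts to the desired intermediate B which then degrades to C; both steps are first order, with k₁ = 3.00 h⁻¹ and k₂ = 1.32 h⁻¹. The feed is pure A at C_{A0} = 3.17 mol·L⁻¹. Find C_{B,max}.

For a first-order series the maximum intermediate yield is C_{B,max}/C_{A0} = (k₁/k₂)^[k₂/(k₂−k₁)].
= (3.00/1.32)^(1.32/(1.32−3.00)) = (2.273)^(-0.7857) = 0.5246.
C_{B,max} = 0.5246×3.17 = 1.66 mol·L⁻¹.

1.66 mol·L⁻¹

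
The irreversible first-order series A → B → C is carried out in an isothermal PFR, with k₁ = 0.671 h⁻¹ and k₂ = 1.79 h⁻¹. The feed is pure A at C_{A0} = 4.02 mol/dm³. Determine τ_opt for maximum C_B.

For first-order series the maximum of C_B occurs at τ_opt = ln(k₂/k₁)/(k₂−k₁).
= ln(1.79/0.671)/(1.79−0.671) = ln(2.668)/1.119 = 0.9812/1.119 = 0.877 h.

0.877 h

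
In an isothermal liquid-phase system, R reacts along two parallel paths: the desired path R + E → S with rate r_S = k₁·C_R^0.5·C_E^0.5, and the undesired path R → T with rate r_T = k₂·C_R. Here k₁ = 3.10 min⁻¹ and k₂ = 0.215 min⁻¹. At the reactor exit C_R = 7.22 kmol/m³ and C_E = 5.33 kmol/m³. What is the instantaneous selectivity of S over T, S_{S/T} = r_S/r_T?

12.4

S_{S/T} = r_S/r_T = (k₁·C_R^0.5·C_E^0.5)/(k₂·C_R) = (k₁/k₂)·C_R^-0.5·C_E^0.5.
= (3.10×7.220^0.5×5.330^0.5) / (0.215×7.220) = 19.23/1.552 = 12.4.
The undesired path is higher order in R, so low C_R (CSTR or dilute feed) favours S.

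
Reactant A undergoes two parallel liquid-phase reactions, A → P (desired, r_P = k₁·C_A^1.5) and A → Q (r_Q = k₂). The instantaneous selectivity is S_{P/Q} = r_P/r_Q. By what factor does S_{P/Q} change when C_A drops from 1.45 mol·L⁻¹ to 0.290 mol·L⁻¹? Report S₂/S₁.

0.0894

S_{P/Q} = (k₁/k₂)·C_A^1.5, so S₂/S₁ = (C_{A,2}/C_{A,1})^1.5.
= (0.290/1.45)^1.5 = (0.2000)^1.5 = 0.0894.
Selectivity toward P falls as C_A falls — high-concentration operation is favoured.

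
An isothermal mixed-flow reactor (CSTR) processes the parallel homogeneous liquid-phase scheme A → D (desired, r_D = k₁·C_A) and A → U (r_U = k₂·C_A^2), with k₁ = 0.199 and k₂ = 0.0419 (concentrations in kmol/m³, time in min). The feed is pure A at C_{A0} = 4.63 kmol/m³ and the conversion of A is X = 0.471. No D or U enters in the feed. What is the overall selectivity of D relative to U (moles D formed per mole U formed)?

1.94

Exit C_A = C_{A0}(1−X) = 4.63×0.529 = 2.449 kmol/m³.
Rates in a CSTR are evaluated at the outlet concentration: r_D = 0.199×2.449 = 0.4874, r_U = 0.0419×2.449^2 = 0.2514.
Overall selectivity = C_D/C_U = r_Dτ/(r_Uτ) = r_D/r_U = 1.94.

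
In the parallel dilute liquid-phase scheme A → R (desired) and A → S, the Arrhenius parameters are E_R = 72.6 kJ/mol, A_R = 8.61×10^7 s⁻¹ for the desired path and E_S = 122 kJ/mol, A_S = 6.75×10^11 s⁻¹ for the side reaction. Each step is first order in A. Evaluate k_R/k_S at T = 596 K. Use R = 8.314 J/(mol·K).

2.73

k_R/k_S = (A_R/A_S)·exp[−(E_R−E_S)/(RT)] = (A_R/A_S)·exp[(E_S−E_R)/(RT)].
(E_S−E_R)/(RT) = (122−72.6)×10³/(8.314×596) = 49400/4955 = 9.969.
k_R/k_S = (8.61×10^7/6.75×10^11)·exp(9.969) = 1.276×10^-4 × 21363 = 2.73.
Since E_R < E_S, lowering the temperature improves selectivity toward R.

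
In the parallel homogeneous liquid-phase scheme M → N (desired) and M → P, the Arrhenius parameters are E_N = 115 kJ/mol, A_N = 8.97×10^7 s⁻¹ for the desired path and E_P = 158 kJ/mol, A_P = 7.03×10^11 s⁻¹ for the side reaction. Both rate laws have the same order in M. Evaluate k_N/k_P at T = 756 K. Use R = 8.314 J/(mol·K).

0.119

Since both paths have the same order in M, the concentration cancels and S_{N/P} = k_N/k_P = (A_N/A_P)·exp[(E_P−E_N)/(RT)].
(E_P−E_N)/(RT) = (158−115)×10³/(8.314×756) = 43000/6285 = 6.841.
k_N/k_P = (8.97×10^7/7.03×10^11)·exp(6.841) = 1.276×10^-4 × 935.7 = 0.119.
Since E_N < E_P, lowering the temperature improves selectivity toward N.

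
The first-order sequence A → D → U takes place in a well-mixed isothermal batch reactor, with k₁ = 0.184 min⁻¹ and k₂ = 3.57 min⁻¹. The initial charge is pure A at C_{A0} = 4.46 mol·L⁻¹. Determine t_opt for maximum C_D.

The intermediate peaks when r₁ = r₂, i.e. k₁e^(−k₁t) = k₂e^(−k₂t), giving t_opt = ln(k₂/k₁)/(k₂−k₁).
= ln(3.57/0.184)/(3.57−0.184) = ln(19.40)/3.386 = 2.965/3.386 = 0.876 min.

0.876 min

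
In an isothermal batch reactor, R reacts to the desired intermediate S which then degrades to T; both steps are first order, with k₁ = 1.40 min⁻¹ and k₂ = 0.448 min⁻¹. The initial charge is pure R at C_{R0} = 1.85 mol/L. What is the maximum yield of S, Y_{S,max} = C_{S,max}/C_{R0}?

0.585

Evaluating C_S at t_opt = ln(k₂/k₁)/(k₂−k₁) gives C_{S,max}/C_{R0} = (k₁/k₂)^[k₂/(k₂−k₁)].
= (1.40/0.448)^(0.448/(0.448−1.40)) = (3.125)^(-0.4706) = 0.5850.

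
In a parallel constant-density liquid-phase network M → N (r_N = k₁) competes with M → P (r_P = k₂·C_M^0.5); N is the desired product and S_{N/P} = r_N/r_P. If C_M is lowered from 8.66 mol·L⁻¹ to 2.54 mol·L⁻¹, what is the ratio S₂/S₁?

S_{N/P} = (k₁/k₂)·C_M^-0.5, so S₂/S₁ = (C_{M,2}/C_{M,1})^-0.5.
= (2.54/8.66)^(-0.5) = (0.2933)^(-0.5) = 1.85.

1.85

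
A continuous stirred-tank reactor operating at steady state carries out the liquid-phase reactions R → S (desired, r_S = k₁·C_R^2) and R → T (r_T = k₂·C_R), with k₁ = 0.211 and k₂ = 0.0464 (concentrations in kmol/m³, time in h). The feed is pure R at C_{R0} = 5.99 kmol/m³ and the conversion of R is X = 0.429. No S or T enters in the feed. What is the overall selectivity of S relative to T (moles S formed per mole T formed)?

Exit C_R = C_{R0}(1−X) = 5.99×0.571 = 3.420 kmol/m³.
In a CSTR the entire volume is at exit conditions, so r_S = 0.211×3.420^2 = 2.468 and r_T = 0.0464×3.420 = 0.1587.
Overall selectivity = C_S/C_T = r_Sτ/(r_Tτ) = r_S/r_T = 15.6.

15.6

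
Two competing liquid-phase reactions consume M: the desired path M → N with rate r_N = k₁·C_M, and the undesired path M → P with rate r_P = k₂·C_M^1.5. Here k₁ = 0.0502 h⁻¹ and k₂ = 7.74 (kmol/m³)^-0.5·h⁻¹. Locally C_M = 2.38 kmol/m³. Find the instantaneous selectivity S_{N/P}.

0.00420

S_{N/P} = r_N/r_P = (k₁·C_M)/(k₂·C_M^1.5) = (k₁/k₂)·C_M^-0.5.
= (0.0502×2.380) / (7.74×2.380^1.5) = 0.1195/28.42 = 0.00420.
The undesired path is higher order in M, so low C_M (CSTR or dilute feed) favours N.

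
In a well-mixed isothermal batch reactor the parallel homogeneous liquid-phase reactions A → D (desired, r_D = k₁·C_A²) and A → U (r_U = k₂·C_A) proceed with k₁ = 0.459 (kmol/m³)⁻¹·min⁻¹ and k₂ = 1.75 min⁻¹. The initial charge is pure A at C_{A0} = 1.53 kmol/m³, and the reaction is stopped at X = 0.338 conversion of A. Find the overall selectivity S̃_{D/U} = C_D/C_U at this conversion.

0.332

C_A = C_{A0}(1−X) = 1.013 kmol/m³.
Along a PFR/batch, dC_U/dC_A = −r_U/(r_D+r_U) = −k₂/(k₂+k₁·C_A).
Integrating from C_{A0} to C_A: C_U = (1.75/0.459)·ln[(1.75+0.459·1.53)/(1.75+0.459·1.01)] = 3.813·ln(2.452/2.215) = 0.3881 kmol/m³.
Then C_D = (C_{A0}−C_A) − C_U = 0.5171 − 0.3881 = 0.1290 kmol/m³.
S̃_{D/U} = C_D/C_U = 0.1290/0.3881 = 0.332.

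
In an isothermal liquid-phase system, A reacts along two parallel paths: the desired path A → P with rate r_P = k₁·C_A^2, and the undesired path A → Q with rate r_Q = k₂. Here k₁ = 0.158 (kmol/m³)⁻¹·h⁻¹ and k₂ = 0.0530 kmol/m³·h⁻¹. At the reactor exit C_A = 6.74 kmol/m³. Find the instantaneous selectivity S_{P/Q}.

S_{P/Q} = r_P/r_Q = (k₁·C_A^2)/(k₂) = (k₁/k₂)·C_A^2.
= (0.158×6.740^2) / (0.0530) = 7.178/0.05300 = 135.

135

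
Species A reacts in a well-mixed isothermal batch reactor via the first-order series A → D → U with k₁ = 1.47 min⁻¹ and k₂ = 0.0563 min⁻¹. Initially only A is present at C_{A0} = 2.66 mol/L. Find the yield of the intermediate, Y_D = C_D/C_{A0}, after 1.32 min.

For first-order series with pure A initially, C_D(t) = k₁C_{A0}/(k₂−k₁)·(e^(−k₁t) − e^(−k₂t)).
e^(−k₁t) = e^(−1.47×1.32) = e^(−1.940) = 0.1436; e^(−k₂t) = e^(−0.07432) = 0.9284.
C_D = 1.47×2.66/(0.0563−1.47) × (0.1436−0.9284) = (-2.766)×(-0.7847) = 2.171 mol/L.
Y_D = C_D/C_{A0} = 2.171/2.66 = 0.816.

0.816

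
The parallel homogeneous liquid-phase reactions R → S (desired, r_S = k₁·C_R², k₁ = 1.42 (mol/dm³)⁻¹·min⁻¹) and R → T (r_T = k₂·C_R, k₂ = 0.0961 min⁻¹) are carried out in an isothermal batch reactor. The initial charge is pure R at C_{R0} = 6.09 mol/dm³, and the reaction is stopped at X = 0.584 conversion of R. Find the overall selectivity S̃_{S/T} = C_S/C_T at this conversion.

60.0

C_R = C_{R0}(1−X) = 2.533 mol/dm³.
Along a PFR/batch, dC_T/dC_R = −r_T/(r_S+r_T) = −k₂/(k₂+k₁·C_R).
Integrating from C_{R0} to C_R: C_T = (0.0961/1.42)·ln[(0.0961+1.42·6.09)/(0.0961+1.42·2.53)] = 0.06768·ln(8.744/3.694) = 0.05832 mol/dm³.
Then C_S = (C_{R0}−C_R) − C_T = 3.557 − 0.05832 = 3.498 mol/dm³.
S̃_{S/T} = C_S/C_T = 3.498/0.05832 = 60.0.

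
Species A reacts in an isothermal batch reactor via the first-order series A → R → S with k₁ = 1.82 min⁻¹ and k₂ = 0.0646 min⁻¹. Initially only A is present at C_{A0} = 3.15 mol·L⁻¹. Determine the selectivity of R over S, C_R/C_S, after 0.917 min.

The intermediate concentration in a first-order A→B→C sequence is C_R = k₁C_{A0}(e^(−k₁t) − e^(−k₂t))/(k₂−k₁).
e^(−k₁t) = e^(−1.82×0.917) = e^(−1.669) = 0.1884; e^(−k₂t) = e^(−0.05924) = 0.9425.
C_R = 1.82×3.15/(0.0646−1.82) × (0.1884−0.9425) = (-3.266)×(-0.7540) = 2.463 mol·L⁻¹.
C_A = C_{A0}e^(−k₁t) = 0.5936 mol·L⁻¹, so C_S = C_{A0}−C_A−C_R = 0.09377 mol·L⁻¹; C_R/C_S = 26.3.

26.3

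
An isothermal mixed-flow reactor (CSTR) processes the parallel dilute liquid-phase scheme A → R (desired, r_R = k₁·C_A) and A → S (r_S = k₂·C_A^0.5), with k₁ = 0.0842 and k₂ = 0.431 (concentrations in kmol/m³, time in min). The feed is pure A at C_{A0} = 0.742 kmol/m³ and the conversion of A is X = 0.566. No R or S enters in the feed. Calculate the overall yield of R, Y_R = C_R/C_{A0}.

Exit C_A = C_{A0}(1−X) = 0.742×0.434 = 0.3220 kmol/m³.
In a CSTR the entire volume is at exit conditions, so r_R = 0.0842×0.3220 = 0.02711 and r_S = 0.431×0.3220^0.5 = 0.2446.
Fraction of consumed A going to R: r_R/(r_R+r_S) = 0.09980.
C_R = 0.09980·C_{A0}·X = 0.09980×0.742×0.566 = 0.0419 kmol/m³; Y_R = C_R/C_{A0} = 0.0565.

0.0565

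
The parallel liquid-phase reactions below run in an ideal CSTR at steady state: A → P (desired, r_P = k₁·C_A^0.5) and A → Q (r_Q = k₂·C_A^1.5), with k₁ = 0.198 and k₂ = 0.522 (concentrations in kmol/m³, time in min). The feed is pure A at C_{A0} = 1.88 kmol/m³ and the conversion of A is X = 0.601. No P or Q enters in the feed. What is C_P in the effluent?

0.379 kmol/m³

Exit C_A = C_{A0}(1−X) = 1.88×0.399 = 0.7501 kmol/m³.
A CSTR operates uniformly at the exit composition, giving r_P = 0.1715 and r_Q = 0.3391 (each k·C_A^n at C_A = 0.7501).
Fraction of consumed A going to P: r_P/(r_P+r_Q) = 0.3358.
C_P = 0.3358·C_{A0}·X = 0.3358×1.88×0.601 = 0.379 kmol/m³.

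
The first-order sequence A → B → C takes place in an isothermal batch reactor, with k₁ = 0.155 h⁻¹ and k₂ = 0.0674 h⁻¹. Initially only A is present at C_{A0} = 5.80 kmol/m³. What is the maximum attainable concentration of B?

For a first-order series the maximum intermediate yield is C_{B,max}/C_{A0} = (k₁/k₂)^[k₂/(k₂−k₁)].
= (0.155/0.0674)^(0.0674/(0.0674−0.155)) = (2.300)^(-0.7694) = 0.5269.
C_{B,max} = 0.5269×5.80 = 3.06 kmol/m³.

3.06 kmol/m³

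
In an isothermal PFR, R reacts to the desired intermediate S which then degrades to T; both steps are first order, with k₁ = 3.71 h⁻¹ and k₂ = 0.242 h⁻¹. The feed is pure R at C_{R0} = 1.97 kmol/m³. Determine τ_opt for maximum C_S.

Setting dC_S/dτ = 0 gives τ_opt = ln(k₂/k₁)/(k₂−k₁).
= ln(0.242/3.71)/(0.242−3.71) = ln(0.06523)/-3.468 = -2.730/-3.468 = 0.787 h.

0.787 h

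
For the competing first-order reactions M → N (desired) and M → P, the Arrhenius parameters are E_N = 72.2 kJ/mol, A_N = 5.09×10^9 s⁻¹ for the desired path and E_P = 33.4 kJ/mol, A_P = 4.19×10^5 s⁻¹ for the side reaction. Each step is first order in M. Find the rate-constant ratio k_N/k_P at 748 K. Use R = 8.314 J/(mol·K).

With equal orders, S_{N/P} = k_N/k_P = (A_N/A_P)·exp[(E_P−E_N)/(RT)].
(E_P−E_N)/(RT) = (33.4−72.2)×10³/(8.314×748) = -38800/6219 = -6.239.
k_N/k_P = (5.09×10^9/4.19×10^5)·exp(-6.239) = 12148 × 0.001952 = 23.7.
Since E_N > E_P, raising the temperature improves selectivity toward N.

23.7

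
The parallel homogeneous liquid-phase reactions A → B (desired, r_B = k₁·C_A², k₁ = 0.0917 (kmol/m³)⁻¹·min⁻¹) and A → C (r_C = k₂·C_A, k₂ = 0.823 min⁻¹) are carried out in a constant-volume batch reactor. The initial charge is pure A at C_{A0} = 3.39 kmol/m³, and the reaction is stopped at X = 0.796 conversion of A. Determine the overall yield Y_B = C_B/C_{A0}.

C_A = C_{A0}(1−X) = 0.6916 kmol/m³.
Along a PFR/batch, dC_C/dC_A = −r_C/(r_B+r_C) = −k₂/(k₂+k₁·C_A).
Integrating from C_{A0} to C_A: C_C = (0.823/0.0917)·ln[(0.823+0.0917·3.39)/(0.823+0.0917·0.692)] = 8.975·ln(1.134/0.8864) = 2.210 kmol/m³.
Then C_B = (C_{A0}−C_A) − C_C = 2.698 − 2.210 = 0.4888 kmol/m³.
Y_B = C_B/C_{A0} = 0.4888/3.39 = 0.144.

0.144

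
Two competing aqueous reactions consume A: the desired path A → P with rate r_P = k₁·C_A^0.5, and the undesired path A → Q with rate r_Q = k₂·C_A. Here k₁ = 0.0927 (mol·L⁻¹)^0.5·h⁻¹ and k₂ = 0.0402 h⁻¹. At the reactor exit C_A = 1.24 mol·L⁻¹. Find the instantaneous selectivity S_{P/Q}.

S_{P/Q} = r_P/r_Q = (k₁·C_A^0.5)/(k₂·C_A) = (k₁/k₂)·C_A^-0.5.
= (0.0927×1.240^0.5) / (0.0402×1.240) = 0.1032/0.04985 = 2.07.
The undesired path is higher order in A, so low C_A (CSTR or dilute feed) favours P.

2.07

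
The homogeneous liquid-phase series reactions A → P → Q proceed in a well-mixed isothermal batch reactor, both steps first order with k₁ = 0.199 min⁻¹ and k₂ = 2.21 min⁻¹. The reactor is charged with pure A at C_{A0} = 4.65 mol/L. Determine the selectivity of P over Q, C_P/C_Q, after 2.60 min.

The intermediate concentration in a first-order A→B→C sequence is C_P = k₁C_{A0}(e^(−k₁t) − e^(−k₂t))/(k₂−k₁).
e^(−k₁t) = e^(−0.199×2.60) = e^(−0.5174) = 0.5961; e^(−k₂t) = e^(−5.746) = 0.003196.
C_P = 0.199×4.65/(2.21−0.199) × (0.5961−0.003196) = 0.4601×0.5929 = 0.2728 mol/L.
C_A = C_{A0}e^(−k₁t) = 2.772 mol/L, so C_Q = C_{A0}−C_A−C_P = 1.605 mol/L; C_P/C_Q = 0.170.

0.170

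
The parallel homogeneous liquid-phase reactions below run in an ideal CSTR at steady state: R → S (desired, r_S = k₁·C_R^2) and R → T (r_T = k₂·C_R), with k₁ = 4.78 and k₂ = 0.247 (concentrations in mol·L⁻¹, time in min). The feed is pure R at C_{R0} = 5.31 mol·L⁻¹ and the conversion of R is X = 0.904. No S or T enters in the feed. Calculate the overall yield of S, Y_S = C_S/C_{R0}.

0.821

Exit C_R = C_{R0}(1−X) = 5.31×0.0960 = 0.5098 mol·L⁻¹.
A CSTR operates uniformly at the exit composition, giving r_S = 1.242 and r_T = 0.1259 (each k·C_R^n at C_R = 0.5098).
Fraction of consumed R going to S: r_S/(r_S+r_T) = 0.9080.
C_S = 0.9080·C_{R0}·X = 0.9080×5.31×0.904 = 4.36 mol·L⁻¹; Y_S = C_S/C_{R0} = 0.821.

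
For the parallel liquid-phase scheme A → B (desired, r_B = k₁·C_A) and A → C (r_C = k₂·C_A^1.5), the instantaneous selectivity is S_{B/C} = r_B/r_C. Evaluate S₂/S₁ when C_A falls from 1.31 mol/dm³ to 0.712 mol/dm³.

1.36

S_{B/C} = (k₁/k₂)·C_A^-0.5, so S₂/S₁ = (C_{A,2}/C_{A,1})^-0.5.
= (0.712/1.31)^(-0.5) = (0.5435)^(-0.5) = 1.36.
Selectivity toward B rises as C_A falls — low-concentration operation is favoured.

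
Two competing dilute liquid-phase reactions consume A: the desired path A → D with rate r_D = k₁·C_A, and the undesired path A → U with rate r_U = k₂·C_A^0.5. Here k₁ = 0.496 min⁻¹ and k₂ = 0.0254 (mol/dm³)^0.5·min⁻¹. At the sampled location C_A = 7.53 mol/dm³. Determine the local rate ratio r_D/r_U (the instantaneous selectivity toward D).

S_{D/U} = r_D/r_U = (k₁·C_A)/(k₂·C_A^0.5) = (k₁/k₂)·C_A^0.5.
= (0.496×7.530) / (0.0254×7.530^0.5) = 3.735/0.06970 = 53.6.

53.6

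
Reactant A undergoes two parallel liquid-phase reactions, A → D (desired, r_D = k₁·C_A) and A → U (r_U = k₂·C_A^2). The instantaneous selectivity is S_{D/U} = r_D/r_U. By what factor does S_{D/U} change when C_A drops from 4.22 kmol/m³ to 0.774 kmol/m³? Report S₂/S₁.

S_{D/U} = (k₁/k₂)·C_A⁻¹, so S₂/S₁ = (C_{A,2}/C_{A,1})⁻¹.
= 4.22/0.774 = 5.45.

5.45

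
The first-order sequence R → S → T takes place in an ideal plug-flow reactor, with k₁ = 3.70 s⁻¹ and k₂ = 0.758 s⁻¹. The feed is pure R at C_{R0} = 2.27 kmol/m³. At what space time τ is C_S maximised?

The intermediate peaks when r₁ = r₂, i.e. k₁e^(−k₁τ) = k₂e^(−k₂τ), giving τ_opt = ln(k₂/k₁)/(k₂−k₁).
= ln(0.758/3.70)/(0.758−3.70) = ln(0.2049)/-2.942 = -1.585/-2.942 = 0.539 s.

0.539 s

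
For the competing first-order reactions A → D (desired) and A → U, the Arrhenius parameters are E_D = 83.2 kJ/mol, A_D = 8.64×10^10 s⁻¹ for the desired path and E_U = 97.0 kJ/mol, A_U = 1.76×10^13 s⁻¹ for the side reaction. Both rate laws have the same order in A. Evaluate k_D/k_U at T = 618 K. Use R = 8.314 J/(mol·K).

With equal orders, S_{D/U} = k_D/k_U = (A_D/A_U)·exp[(E_U−E_D)/(RT)].
(E_U−E_D)/(RT) = (97.0−83.2)×10³/(8.314×618) = 13800/5138 = 2.686.
k_D/k_U = (8.64×10^10/1.76×10^13)·exp(2.686) = 0.004909 × 14.67 = 0.0720.
Since E_D < E_U, lowering the temperature improves selectivity toward D.

0.0720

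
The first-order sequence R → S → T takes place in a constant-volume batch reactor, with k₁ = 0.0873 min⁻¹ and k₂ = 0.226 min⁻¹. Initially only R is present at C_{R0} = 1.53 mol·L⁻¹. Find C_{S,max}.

For a first-order series the maximum intermediate yield is C_{S,max}/C_{R0} = (k₁/k₂)^[k₂/(k₂−k₁)].
= (0.0873/0.226)^(0.226/(0.226−0.0873)) = (0.3863)^(1.629) = 0.2123.
C_{S,max} = 0.2123×1.53 = 0.325 mol·L⁻¹.

0.325 mol·L⁻¹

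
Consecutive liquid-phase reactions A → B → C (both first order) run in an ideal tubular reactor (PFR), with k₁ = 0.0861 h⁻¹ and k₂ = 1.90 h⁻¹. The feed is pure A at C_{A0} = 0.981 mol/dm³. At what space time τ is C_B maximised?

1.71 h

For first-order series the maximum of C_B occurs at τ_opt = ln(k₂/k₁)/(k₂−k₁).
= ln(1.90/0.0861)/(1.90−0.0861) = ln(22.07)/1.814 = 3.094/1.814 = 1.71 h.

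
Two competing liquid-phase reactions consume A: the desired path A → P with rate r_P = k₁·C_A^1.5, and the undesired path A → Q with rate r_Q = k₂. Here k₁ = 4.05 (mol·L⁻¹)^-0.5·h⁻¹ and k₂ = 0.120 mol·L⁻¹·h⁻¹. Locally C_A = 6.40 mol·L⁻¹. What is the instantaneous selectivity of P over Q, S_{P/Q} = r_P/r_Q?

S_{P/Q} = r_P/r_Q = (k₁·C_A^1.5)/(k₂) = (k₁/k₂)·C_A^1.5.
= (4.05×6.400^1.5) / (0.120) = 65.57/0.1200 = 546.

546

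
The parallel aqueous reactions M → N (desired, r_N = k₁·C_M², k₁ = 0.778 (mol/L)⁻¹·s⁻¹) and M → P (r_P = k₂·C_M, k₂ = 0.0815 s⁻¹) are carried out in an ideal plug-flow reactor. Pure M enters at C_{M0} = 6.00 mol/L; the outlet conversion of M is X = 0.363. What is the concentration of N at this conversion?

2.13 mol/L

C_M = C_{M0}(1−X) = 3.822 mol/L.
Along a PFR/batch, dC_P/dC_M = −r_P/(r_N+r_P) = −k₂/(k₂+k₁·C_M).
Integrating from C_{M0} to C_M: C_P = (0.0815/0.778)·ln[(0.0815+0.778·6.00)/(0.0815+0.778·3.82)] = 0.1048·ln(4.750/3.055) = 0.04622 mol/L.
Then C_N = (C_{M0}−C_M) − C_P = 2.178 − 0.04622 = 2.132 mol/L.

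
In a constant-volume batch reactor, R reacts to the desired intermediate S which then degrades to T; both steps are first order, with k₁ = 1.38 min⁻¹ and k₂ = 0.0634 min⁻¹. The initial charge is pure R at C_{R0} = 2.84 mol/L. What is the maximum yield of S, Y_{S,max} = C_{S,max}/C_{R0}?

0.862

At the optimum, C_{S,max}/C_{R0} = (k₁/k₂)^[k₂/(k₂−k₁)].
= (1.38/0.0634)^(0.0634/(0.0634−1.38)) = (21.77)^(-0.04815) = 0.8621.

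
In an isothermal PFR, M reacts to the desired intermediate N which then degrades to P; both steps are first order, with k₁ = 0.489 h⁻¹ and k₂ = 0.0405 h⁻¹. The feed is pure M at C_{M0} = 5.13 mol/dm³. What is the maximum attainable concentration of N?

Evaluating C_N at τ_opt = ln(k₂/k₁)/(k₂−k₁) gives C_{N,max}/C_{M0} = (k₁/k₂)^[k₂/(k₂−k₁)].
= (0.489/0.0405)^(0.0405/(0.0405−0.489)) = (12.07)^(-0.09030) = 0.7986.
C_{N,max} = 0.7986×5.13 = 4.10 mol/dm³.

4.10 mol/dm³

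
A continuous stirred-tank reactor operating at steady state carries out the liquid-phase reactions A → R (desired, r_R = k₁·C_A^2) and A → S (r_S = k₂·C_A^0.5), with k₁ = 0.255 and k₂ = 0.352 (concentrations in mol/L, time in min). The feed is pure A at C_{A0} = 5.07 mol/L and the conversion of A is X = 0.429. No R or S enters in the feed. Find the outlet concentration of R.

Exit C_A = C_{A0}(1−X) = 5.07×0.571 = 2.895 mol/L.
In a CSTR the entire volume is at exit conditions, so r_R = 0.255×2.895^2 = 2.137 and r_S = 0.352×2.895^0.5 = 0.5989.
Fraction of consumed A going to R: r_R/(r_R+r_S) = 0.7811.
C_R = 0.7811·C_{A0}·X = 0.7811×5.07×0.429 = 1.70 mol/L.

1.70 mol/L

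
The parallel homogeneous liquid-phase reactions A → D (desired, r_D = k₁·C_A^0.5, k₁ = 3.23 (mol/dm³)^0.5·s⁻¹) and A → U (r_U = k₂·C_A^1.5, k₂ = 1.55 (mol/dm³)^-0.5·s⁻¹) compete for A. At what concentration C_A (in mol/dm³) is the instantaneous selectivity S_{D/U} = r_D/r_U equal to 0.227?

S_{D/U} = (k₁/k₂)·C_A⁻¹ ⇒ C_A = (S·k₂/k₁)^(-1).
= (0.227×1.55/3.23)^(-1) = (0.1089)^(-1) = 9.18 mol/dm³.

9.18 mol/dm³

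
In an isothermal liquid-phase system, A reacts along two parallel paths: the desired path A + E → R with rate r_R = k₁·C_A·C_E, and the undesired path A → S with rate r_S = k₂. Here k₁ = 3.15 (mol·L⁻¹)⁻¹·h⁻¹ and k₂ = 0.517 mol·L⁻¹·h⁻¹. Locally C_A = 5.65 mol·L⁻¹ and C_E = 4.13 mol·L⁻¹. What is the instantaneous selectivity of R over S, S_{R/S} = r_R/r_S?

142

S_{R/S} = r_R/r_S = (k₁·C_A·C_E)/(k₂) = (k₁/k₂)·C_A·C_E.
= (3.15×5.650×4.130) / (0.517) = 73.50/0.5170 = 142.
Since the desired path is higher order in A, keeping C_A high (PFR or concentrated feed) favours R.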